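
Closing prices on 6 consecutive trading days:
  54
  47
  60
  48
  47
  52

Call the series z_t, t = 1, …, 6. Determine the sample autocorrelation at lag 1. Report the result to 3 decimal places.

-0.506

Mean z̄ = (54 + 47 + 60 + 48 + 47 + 52)/6 = 51.3333
Deviations from mean: 2.6667, -4.3333, 8.6667, -3.3333, -4.3333, 0.6667
Σ(z_t−z̄)(z_{t+1}−z̄) = (-11.5556) + (-37.5556) + (-28.8889) + (14.4444) + (-2.8889) = -66.4444
Denominator Σ(z_t−z̄)² = 131.3333
r_1 = -66.4444 / 131.3333 = -0.506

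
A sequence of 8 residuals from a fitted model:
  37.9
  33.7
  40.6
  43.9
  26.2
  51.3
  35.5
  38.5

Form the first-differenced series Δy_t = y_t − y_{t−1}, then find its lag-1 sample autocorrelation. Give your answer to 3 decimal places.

First differences Δy: -4.2, 6.9, 3.3, -17.7, 25.1, -15.8, 3.0
Mean of differences = 0.0857
Numerator Σ(Δy_t−Δȳ)(Δy_{t+1}−Δȳ) = -953.0316
Denominator Σ(Δy_t−Δȳ)² = 1278.0286
r_1(Δy) = -953.0316 / 1278.0286 = -0.746

-0.746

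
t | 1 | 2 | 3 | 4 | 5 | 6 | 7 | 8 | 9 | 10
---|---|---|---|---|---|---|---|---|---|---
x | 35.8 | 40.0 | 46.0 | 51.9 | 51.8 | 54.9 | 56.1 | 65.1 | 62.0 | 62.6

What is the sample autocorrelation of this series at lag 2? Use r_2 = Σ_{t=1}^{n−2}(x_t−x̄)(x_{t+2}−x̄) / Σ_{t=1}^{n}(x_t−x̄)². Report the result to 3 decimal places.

0.362

Mean x̄ = (35.8 + 40.0 + 46.0 + 51.9 + 51.8 + 54.9 + 56.1 + 65.1 + 62.0 + 62.6)/10 = 52.6200
Numerator Σ_{t=1}^{8}(x_t−x̄)(x_{t+2}−x̄) = 307.0152
Denominator Σ(x_t−x̄)² = 847.8360
r_2 = 307.0152 / 847.8360 = 0.362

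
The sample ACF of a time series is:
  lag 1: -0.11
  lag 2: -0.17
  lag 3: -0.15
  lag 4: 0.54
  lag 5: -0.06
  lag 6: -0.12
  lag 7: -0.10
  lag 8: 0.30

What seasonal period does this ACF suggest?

The largest autocorrelation is r_4 = 0.54, with a weaker echo at lag 8 (0.30); the remaining lags stay at or below -0.06.
The dominant spike at lag 4 indicates a seasonal period of 4.

4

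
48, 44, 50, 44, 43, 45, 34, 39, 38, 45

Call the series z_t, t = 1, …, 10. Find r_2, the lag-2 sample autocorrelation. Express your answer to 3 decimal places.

0.325

Mean z̄ = (48 + 44 + 50 + 44 + 43 + 45 + 34 + 39 + 38 + 45)/10 = 43.0000
Numerator Σ_{t=1}^{8}(z_t−z̄)(z_{t+2}−z̄) = 67.0000
Denominator Σ(z_t−z̄)² = 206.0000
r_2 = 67.0000 / 206.0000 = 0.325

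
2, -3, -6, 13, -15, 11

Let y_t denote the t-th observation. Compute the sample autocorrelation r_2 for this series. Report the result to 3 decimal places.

Mean ȳ = (2 − 3 − 6 + 13 − 15 + 11)/6 = 0.3333
Deviations from mean: 1.6667, -3.3333, -6.3333, 12.6667, -15.3333, 10.6667
Numerator Σ_{t=1}^{4}(y_t−ȳ)(y_{t+2}−ȳ) = 179.4444
Denominator Σ(y_t−ȳ)² = 563.3333
r_2 = 179.4444 / 563.3333 = 0.319

0.319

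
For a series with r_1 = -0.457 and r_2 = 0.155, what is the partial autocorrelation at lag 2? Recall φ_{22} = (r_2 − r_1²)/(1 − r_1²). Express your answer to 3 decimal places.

φ_{22} = (r_2 − r_1²) / (1 − r_1²)
r_1² = (-0.457)² = 0.208849
Numerator = 0.155 − 0.2088 = -0.0538; denominator = 1 − 0.2088 = 0.7912
φ_{22} = -0.0538 / 0.7912 = -0.068

-0.068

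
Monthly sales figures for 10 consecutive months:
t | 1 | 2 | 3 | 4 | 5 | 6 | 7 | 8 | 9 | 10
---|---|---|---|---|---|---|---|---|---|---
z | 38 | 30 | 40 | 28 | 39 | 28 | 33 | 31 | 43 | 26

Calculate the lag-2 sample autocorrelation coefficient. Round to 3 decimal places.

0.439

Mean z̄ = (38 + 30 + 40 + 28 + 39 + 28 + 33 + 31 + 43 + 26)/10 = 33.6000
Numerator Σ_{t=1}^{8}(z_t−z̄)(z_{t+2}−z̄) = 139.6800
Denominator Σ(z_t−z̄)² = 318.4000
r_2 = 139.6800 / 318.4000 = 0.439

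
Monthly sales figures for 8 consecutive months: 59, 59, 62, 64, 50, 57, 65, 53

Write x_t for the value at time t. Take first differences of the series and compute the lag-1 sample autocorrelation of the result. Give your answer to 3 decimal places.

First differences Δx: 0, 3, 2, -14, 7, 8, -12
Mean of differences = -0.8571
Numerator Σ(Δx_t−Δx̄)(Δx_{t+1}−Δx̄) = -155.5918
Denominator Σ(Δx_t−Δx̄)² = 460.8571
r_1(Δx) = -155.5918 / 460.8571 = -0.338

-0.338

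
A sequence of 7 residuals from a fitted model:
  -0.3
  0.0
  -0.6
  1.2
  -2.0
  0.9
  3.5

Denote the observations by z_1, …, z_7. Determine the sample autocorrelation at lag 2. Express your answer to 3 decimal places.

Mean z̄ = (-0.3 + 0.0 − 0.6 + 1.2 − 2.0 + 0.9 + 3.5)/7 = 0.3857
Σ(z_t−z̄)(z_{t+2}−z̄) = (0.6759) + (-0.3141) + (2.3516) + (0.4188) + (-7.4298) = -4.2976
Denominator Σ(z_t−z̄)² = 17.9086
r_2 = -4.2976 / 17.9086 = -0.240

-0.240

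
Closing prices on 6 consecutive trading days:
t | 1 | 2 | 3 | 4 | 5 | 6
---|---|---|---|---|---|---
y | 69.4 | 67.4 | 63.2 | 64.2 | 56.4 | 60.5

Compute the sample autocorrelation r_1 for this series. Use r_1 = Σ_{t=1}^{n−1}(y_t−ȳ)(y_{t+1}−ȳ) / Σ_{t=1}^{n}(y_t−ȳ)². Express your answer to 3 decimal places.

Mean ȳ = (69.4 + 67.4 + 63.2 + 64.2 + 56.4 + 60.5)/6 = 63.5167
Numerator Σ_{t=1}^{5}(y_t−ȳ)(y_{t+1}−ȳ) = 38.0064
Denominator Σ(y_t−ȳ)² = 110.0083
r_1 = 38.0064 / 110.0083 = 0.345

0.345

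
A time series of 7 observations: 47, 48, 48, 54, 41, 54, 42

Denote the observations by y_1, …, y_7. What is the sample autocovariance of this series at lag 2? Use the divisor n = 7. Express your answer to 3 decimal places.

11.079

Mean ȳ = (47 + 48 + 48 + 54 + 41 + 54 + 42)/7 = 47.7143
Deviations: -0.7143, 0.2857, 0.2857, 6.2857, -6.7143, 6.2857, -5.7143
Σ_{t=1}^{5}(y_t−ȳ)(y_{t+2}−ȳ) = 77.5510
γ_2 = 77.5510 / 7 = 11.079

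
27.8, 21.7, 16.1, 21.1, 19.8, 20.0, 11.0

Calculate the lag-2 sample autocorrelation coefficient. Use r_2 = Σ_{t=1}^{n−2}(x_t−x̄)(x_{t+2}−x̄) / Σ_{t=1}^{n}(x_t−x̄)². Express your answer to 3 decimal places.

-0.170

Mean x̄ = (27.8 + 21.7 + 16.1 + 21.1 + 19.8 + 20.0 + 11.0)/7 = 19.6429
Deviations from mean: 8.1571, 2.0571, -3.5429, 1.4571, 0.1571, 0.3571, -8.6429
Σ(x_t−x̄)(x_{t+2}−x̄) = (-28.8996) + (2.9976) + (-0.5567) + (0.5204) + (-1.3582) = -27.2965
Denominator Σ(x_t−x̄)² = 160.2971
r_2 = -27.2965 / 160.2971 = -0.170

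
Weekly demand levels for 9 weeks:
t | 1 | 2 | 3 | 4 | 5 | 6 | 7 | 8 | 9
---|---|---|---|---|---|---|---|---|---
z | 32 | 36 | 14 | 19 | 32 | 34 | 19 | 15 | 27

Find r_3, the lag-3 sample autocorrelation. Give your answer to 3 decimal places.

-0.140

Mean z̄ = (32 + 36 + 14 + 19 + 32 + 34 + 19 + 15 + 27)/9 = 25.3333
Σ(z_t−z̄)(z_{t+3}−z̄) = (-42.2222) + (71.1111) + (-98.2222) + (40.1111) + (-68.8889) + (14.4444) = -83.6667
Denominator Σ(z_t−z̄)² = 596.0000
r_3 = -83.6667 / 596.0000 = -0.140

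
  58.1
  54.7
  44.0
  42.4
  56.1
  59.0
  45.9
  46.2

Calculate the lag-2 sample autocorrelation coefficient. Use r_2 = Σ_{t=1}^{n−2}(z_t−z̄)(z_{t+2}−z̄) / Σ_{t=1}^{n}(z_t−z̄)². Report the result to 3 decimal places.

-0.770

Mean z̄ = (58.1 + 54.7 + 44.0 + 42.4 + 56.1 + 59.0 + 45.9 + 46.2)/8 = 50.8000
Deviations from mean: 7.3000, 3.9000, -6.8000, -8.4000, 5.3000, 8.2000, -4.9000, -4.6000
Numerator Σ_{t=1}^{6}(z_t−z̄)(z_{t+2}−z̄) = -251.0100
Denominator Σ(z_t−z̄)² = 325.8000
r_2 = -251.0100 / 325.8000 = -0.770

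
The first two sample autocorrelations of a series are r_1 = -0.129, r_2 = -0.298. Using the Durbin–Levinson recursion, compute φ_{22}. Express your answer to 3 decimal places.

-0.320

φ_{22} = (r_2 − r_1²) / (1 − r_1²)
r_1² = (-0.129)² = 0.016641
Numerator = -0.298 − 0.0166 = -0.3146; denominator = 1 − 0.0166 = 0.9834
φ_{22} = -0.3146 / 0.9834 = -0.320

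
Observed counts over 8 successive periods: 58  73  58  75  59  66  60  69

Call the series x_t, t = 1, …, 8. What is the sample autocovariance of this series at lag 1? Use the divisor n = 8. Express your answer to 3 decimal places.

-34.102

Mean x̄ = (58 + 73 + 58 + 75 + 59 + 66 + 60 + 69)/8 = 64.7500
Deviations: -6.7500, 8.2500, -6.7500, 10.2500, -5.7500, 1.2500, -4.7500, 4.2500
Σ_{t=1}^{7}(x_t−x̄)(x_{t+1}−x̄) = -272.8125
γ_1 = -272.8125 / 8 = -34.102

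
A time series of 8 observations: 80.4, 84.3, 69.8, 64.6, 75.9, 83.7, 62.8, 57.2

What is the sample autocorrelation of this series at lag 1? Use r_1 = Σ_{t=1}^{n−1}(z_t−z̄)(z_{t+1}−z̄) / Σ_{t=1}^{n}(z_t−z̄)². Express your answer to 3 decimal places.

0.183

Mean z̄ = (80.4 + 84.3 + 69.8 + 64.6 + 75.9 + 83.7 + 62.8 + 57.2)/8 = 72.3375
Deviations from mean: 8.0625, 11.9625, -2.5375, -7.7375, 3.5625, 11.3625, -9.5375, -15.1375
Numerator Σ_{t=1}^{7}(z_t−z̄)(z_{t+1}−z̄) = 134.6448
Denominator Σ(z_t−z̄)² = 736.3188
r_1 = 134.6448 / 736.3188 = 0.183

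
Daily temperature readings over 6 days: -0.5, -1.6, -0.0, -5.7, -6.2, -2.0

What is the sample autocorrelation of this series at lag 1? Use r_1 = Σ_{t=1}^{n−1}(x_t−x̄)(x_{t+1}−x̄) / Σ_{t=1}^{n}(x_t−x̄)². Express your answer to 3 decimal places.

0.155

Mean x̄ = (-0.5 − 1.6 − 0.0 − 5.7 − 6.2 − 2.0)/6 = -2.6667
Deviations from mean: 2.1667, 1.0667, 2.6667, -3.0333, -3.5333, 0.6667
Σ(x_t−x̄)(x_{t+1}−x̄) = (2.3111) + (2.8444) + (-8.0889) + (10.7178) + (-2.3556) = 5.4289
Denominator Σ(x_t−x̄)² = 35.0733
r_1 = 5.4289 / 35.0733 = 0.155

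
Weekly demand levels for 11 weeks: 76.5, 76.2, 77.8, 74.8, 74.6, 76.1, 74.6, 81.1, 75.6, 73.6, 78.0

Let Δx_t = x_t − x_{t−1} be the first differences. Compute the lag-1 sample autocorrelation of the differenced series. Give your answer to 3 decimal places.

-0.449

First differences Δx: -0.3, 1.6, -3.0, -0.2, 1.5, -1.5, 6.5, -5.5, -2.0, 4.4
Mean of differences = 0.1500
Numerator Σ(Δx_t−Δx̄)(Δx_{t+1}−Δx̄) = -50.1625
Denominator Σ(Δx_t−Δx̄)² = 111.8250
r_1(Δx) = -50.1625 / 111.8250 = -0.449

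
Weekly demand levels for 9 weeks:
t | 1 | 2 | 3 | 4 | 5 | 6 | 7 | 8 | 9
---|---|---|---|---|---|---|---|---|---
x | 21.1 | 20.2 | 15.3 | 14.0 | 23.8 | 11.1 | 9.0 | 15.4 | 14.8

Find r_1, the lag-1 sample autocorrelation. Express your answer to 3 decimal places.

0.030

Mean x̄ = (21.1 + 20.2 + 15.3 + 14.0 + 23.8 + 11.1 + 9.0 + 15.4 + 14.8)/9 = 16.0778
Numerator Σ_{t=1}^{8}(x_t−x̄)(x_{t+1}−x̄) = 5.5228
Denominator Σ(x_t−x̄)² = 183.7356
r_1 = 5.5228 / 183.7356 = 0.030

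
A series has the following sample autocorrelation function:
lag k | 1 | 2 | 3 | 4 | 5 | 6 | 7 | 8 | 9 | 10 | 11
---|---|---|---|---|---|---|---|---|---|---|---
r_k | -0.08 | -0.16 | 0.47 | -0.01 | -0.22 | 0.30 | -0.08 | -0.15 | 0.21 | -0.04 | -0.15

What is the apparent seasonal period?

3

The largest autocorrelation is r_3 = 0.47, with weaker echoes at lags 6 (0.30) and 9 (0.21); the remaining lags stay at or below -0.01.
The dominant spike at lag 3 indicates a seasonal period of 3.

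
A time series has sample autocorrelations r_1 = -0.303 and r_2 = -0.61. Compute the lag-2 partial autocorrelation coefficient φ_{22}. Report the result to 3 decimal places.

φ_{22} = (r_2 − r_1²) / (1 − r_1²)
r_1² = (-0.303)² = 0.091809
Numerator = -0.61 − 0.0918 = -0.7018; denominator = 1 − 0.0918 = 0.9082
φ_{22} = -0.7018 / 0.9082 = -0.773

-0.773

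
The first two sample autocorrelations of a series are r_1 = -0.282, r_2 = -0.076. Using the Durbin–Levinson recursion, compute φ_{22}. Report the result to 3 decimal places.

-0.169

φ_{22} = (r_2 − r_1²) / (1 − r_1²)
r_1² = (-0.282)² = 0.079524
Numerator = -0.076 − 0.0795 = -0.1555; denominator = 1 − 0.0795 = 0.9205
φ_{22} = -0.1555 / 0.9205 = -0.169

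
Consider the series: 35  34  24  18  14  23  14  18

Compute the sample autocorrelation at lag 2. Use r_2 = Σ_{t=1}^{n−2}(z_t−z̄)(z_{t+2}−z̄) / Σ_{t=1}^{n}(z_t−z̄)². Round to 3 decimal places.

Mean z̄ = (35 + 34 + 24 + 18 + 14 + 23 + 14 + 18)/8 = 22.5000
Deviations from mean: 12.5000, 11.5000, 1.5000, -4.5000, -8.5000, 0.5000, -8.5000, -4.5000
Numerator Σ_{t=1}^{6}(z_t−z̄)(z_{t+2}−z̄) = 22.0000
Denominator Σ(z_t−z̄)² = 476.0000
r_2 = 22.0000 / 476.0000 = 0.046

0.046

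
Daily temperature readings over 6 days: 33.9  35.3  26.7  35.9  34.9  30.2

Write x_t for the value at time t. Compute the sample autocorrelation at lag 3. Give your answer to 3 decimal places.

Mean x̄ = (33.9 + 35.3 + 26.7 + 35.9 + 34.9 + 30.2)/6 = 32.8167
Deviations from mean: 1.0833, 2.4833, -6.1167, 3.0833, 2.0833, -2.6167
Numerator Σ_{t=1}^{3}(x_t−x̄)(x_{t+3}−x̄) = 24.5192
Denominator Σ(x_t−x̄)² = 65.4483
r_3 = 24.5192 / 65.4483 = 0.375

0.375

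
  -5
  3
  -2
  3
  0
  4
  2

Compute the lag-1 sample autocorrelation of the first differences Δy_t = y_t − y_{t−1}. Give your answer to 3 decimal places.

-0.760

First differences Δy: 8, -5, 5, -3, 4, -2
Mean of differences = 1.1667
Numerator Σ(Δy_t−Δȳ)(Δy_{t+1}−Δȳ) = -102.5278
Denominator Σ(Δy_t−Δȳ)² = 134.8333
r_1(Δy) = -102.5278 / 134.8333 = -0.760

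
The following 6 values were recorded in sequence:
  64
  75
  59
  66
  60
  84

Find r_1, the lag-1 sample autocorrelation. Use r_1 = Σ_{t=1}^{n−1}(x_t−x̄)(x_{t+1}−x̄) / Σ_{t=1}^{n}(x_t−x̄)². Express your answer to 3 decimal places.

Mean x̄ = (64 + 75 + 59 + 66 + 60 + 84)/6 = 68.0000
Deviations from mean: -4.0000, 7.0000, -9.0000, -2.0000, -8.0000, 16.0000
Numerator Σ_{t=1}^{5}(x_t−x̄)(x_{t+1}−x̄) = -185.0000
Denominator Σ(x_t−x̄)² = 470.0000
r_1 = -185.0000 / 470.0000 = -0.394

-0.394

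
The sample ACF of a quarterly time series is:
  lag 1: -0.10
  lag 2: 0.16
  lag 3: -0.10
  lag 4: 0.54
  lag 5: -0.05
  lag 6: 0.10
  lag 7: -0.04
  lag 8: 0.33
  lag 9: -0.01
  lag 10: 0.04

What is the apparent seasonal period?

4

The largest autocorrelation is r_4 = 0.54, with a weaker echo at lag 8 (0.33); the remaining lags stay at or below 0.16.
The dominant spike at lag 4 indicates a seasonal period of 4.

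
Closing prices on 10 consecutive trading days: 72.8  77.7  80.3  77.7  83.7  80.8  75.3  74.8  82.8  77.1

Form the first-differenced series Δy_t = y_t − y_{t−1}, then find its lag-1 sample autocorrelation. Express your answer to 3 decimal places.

-0.293

First differences Δy: 4.9, 2.6, -2.6, 6.0, -2.9, -5.5, -0.5, 8.0, -5.7
Mean of differences = 0.4778
Numerator Σ(Δy_t−Δȳ)(Δy_{t+1}−Δȳ) = -60.5849
Denominator Σ(Δy_t−Δȳ)² = 206.8756
r_1(Δy) = -60.5849 / 206.8756 = -0.293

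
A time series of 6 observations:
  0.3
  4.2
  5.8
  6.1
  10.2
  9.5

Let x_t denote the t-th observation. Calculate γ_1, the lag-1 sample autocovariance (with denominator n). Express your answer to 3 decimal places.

Mean x̄ = (0.3 + 4.2 + 5.8 + 6.1 + 10.2 + 9.5)/6 = 6.0167
Deviations: -5.7167, -1.8167, -0.2167, 0.0833, 4.1833, 3.4833
Σ_{t=1}^{5}(x_t−x̄)(x_{t+1}−x̄) = 25.6814
γ_1 = 25.6814 / 6 = 4.280

4.280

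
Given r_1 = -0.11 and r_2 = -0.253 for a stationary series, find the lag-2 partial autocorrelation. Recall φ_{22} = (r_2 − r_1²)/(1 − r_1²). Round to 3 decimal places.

-0.268

φ_{22} = (r_2 − r_1²) / (1 − r_1²)
r_1² = (-0.11)² = 0.0121
Numerator = -0.253 − 0.0121 = -0.2651; denominator = 1 − 0.0121 = 0.9879
φ_{22} = -0.2651 / 0.9879 = -0.268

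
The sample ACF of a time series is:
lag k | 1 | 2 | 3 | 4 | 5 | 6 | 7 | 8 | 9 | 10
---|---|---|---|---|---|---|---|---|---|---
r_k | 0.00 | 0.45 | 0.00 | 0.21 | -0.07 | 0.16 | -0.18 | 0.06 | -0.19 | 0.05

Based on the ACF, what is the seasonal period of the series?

2

The largest autocorrelation is r_2 = 0.45, with weaker echoes at lags 4 (0.21) and 6 (0.16); the remaining lags stay at or below 0.06.
The dominant spike at lag 2 indicates a seasonal period of 2.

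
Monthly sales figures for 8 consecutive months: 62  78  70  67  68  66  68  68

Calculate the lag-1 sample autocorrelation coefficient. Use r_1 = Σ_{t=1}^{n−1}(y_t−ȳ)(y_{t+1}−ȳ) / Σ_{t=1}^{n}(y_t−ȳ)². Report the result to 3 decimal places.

-0.316

Mean ȳ = (62 + 78 + 70 + 67 + 68 + 66 + 68 + 68)/8 = 68.3750
Numerator Σ_{t=1}^{7}(y_t−ȳ)(y_{t+1}−ȳ) = -45.5156
Denominator Σ(y_t−ȳ)² = 143.8750
r_1 = -45.5156 / 143.8750 = -0.316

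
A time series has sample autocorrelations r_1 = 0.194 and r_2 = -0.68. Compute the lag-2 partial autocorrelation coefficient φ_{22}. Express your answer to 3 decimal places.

φ_{22} = (r_2 − r_1²) / (1 − r_1²)
r_1² = (0.194)² = 0.037636
Numerator = -0.68 − 0.0376 = -0.7176; denominator = 1 − 0.0376 = 0.9624
φ_{22} = -0.7176 / 0.9624 = -0.746

-0.746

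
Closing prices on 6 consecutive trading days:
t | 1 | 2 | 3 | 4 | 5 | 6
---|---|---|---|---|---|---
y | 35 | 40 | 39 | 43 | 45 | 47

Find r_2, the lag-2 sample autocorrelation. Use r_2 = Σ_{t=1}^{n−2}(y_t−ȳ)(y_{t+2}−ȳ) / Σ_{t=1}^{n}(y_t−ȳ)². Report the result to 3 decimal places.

Mean ȳ = (35 + 40 + 39 + 43 + 45 + 47)/6 = 41.5000
Deviations from mean: -6.5000, -1.5000, -2.5000, 1.5000, 3.5000, 5.5000
Σ(y_t−ȳ)(y_{t+2}−ȳ) = (16.2500) + (-2.2500) + (-8.7500) + (8.2500) = 13.5000
Denominator Σ(y_t−ȳ)² = 95.5000
r_2 = 13.5000 / 95.5000 = 0.141

0.141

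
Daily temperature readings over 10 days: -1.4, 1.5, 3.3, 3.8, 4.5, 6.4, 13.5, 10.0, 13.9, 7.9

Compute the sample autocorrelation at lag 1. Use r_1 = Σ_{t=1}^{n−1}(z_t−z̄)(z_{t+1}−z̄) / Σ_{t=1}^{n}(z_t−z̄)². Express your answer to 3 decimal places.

0.576

Mean z̄ = (-1.4 + 1.5 + 3.3 + 3.8 + 4.5 + 6.4 + 13.5 + 10.0 + 13.9 + 7.9)/10 = 6.3400
Numerator Σ_{t=1}^{9}(z_t−z̄)(z_{t+1}−z̄) = 130.5584
Denominator Σ(z_t−z̄)² = 226.6640
r_1 = 130.5584 / 226.6640 = 0.576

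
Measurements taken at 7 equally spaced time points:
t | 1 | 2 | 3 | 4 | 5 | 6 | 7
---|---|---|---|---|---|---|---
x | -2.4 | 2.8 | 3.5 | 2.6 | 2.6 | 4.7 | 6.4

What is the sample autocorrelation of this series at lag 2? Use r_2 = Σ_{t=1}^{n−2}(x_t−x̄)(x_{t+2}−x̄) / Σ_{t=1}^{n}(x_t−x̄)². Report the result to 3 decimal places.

Mean x̄ = (-2.4 + 2.8 + 3.5 + 2.6 + 2.6 + 4.7 + 6.4)/7 = 2.8857
Deviations from mean: -5.2857, -0.0857, 0.6143, -0.2857, -0.2857, 1.8143, 3.5143
Numerator Σ_{t=1}^{5}(x_t−x̄)(x_{t+2}−x̄) = -4.9204
Denominator Σ(x_t−x̄)² = 44.1286
r_2 = -4.9204 / 44.1286 = -0.112

-0.112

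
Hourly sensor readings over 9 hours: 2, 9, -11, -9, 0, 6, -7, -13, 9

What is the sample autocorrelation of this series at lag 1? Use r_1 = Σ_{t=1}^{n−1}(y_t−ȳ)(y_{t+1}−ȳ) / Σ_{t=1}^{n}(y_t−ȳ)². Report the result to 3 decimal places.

Mean ȳ = (2 + 9 − 11 − 9 + 0 + 6 − 7 − 13 + 9)/9 = -1.5556
Numerator Σ_{t=1}^{8}(y_t−ȳ)(y_{t+1}−ȳ) = -91.3086
Denominator Σ(y_t−ȳ)² = 600.2222
r_1 = -91.3086 / 600.2222 = -0.152

-0.152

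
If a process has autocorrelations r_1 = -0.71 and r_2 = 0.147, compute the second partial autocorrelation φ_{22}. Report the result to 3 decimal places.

φ_{22} = (r_2 − r_1²) / (1 − r_1²)
r_1² = (-0.71)² = 0.5041
Numerator = 0.147 − 0.5041 = -0.3571; denominator = 1 − 0.5041 = 0.4959
φ_{22} = -0.3571 / 0.4959 = -0.720

-0.720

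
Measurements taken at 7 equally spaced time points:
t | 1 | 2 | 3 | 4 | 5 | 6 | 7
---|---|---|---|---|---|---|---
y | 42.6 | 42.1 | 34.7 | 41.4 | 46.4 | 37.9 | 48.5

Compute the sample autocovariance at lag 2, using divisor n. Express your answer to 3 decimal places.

Mean ȳ = (42.6 + 42.1 + 34.7 + 41.4 + 46.4 + 37.9 + 48.5)/7 = 41.9429
Deviations: 0.6571, 0.1571, -7.2429, -0.5429, 4.4571, -4.0429, 6.5571
Σ_{t=1}^{5}(y_t−ȳ)(y_{t+2}−ȳ) = -5.7065
γ_2 = -5.7065 / 7 = -0.815

-0.815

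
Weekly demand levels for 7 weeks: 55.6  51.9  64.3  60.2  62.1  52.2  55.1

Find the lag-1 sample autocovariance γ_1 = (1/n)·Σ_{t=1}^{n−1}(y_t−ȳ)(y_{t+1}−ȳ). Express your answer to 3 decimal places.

Mean ȳ = (55.6 + 51.9 + 64.3 + 60.2 + 62.1 + 52.2 + 55.1)/7 = 57.3429
Σ_{t=1}^{6}(y_t−ȳ)(y_{t+1}−ȳ) = -7.8418
γ_1 = -7.8418 / 7 = -1.120

-1.120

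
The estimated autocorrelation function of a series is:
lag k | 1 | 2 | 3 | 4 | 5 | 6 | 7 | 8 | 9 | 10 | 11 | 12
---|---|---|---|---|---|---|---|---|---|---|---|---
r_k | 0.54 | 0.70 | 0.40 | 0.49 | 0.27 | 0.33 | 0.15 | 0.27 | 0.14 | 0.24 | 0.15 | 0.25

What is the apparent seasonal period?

The largest autocorrelation is r_2 = 0.70; the remaining lags stay at or below 0.54.
The dominant spike at lag 2 indicates a seasonal period of 2.

2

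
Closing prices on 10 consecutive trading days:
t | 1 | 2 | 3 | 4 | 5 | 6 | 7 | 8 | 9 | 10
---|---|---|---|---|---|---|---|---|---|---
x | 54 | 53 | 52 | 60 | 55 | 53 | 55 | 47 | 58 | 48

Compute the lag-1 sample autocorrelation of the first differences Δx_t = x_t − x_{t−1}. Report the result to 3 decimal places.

First differences Δx: -1, -1, 8, -5, -2, 2, -8, 11, -10
Mean of differences = -0.6667
Numerator Σ(Δx_t−Δx̄)(Δx_{t+1}−Δx̄) = -252.1111
Denominator Σ(Δx_t−Δx̄)² = 380.0000
r_1(Δx) = -252.1111 / 380.0000 = -0.663

-0.663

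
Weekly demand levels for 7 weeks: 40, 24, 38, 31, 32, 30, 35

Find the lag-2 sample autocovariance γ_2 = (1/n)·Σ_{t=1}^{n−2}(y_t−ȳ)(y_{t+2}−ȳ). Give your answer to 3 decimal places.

7.464

Mean ȳ = (40 + 24 + 38 + 31 + 32 + 30 + 35)/7 = 32.8571
Deviations: 7.1429, -8.8571, 5.1429, -1.8571, -0.8571, -2.8571, 2.1429
Σ_{t=1}^{5}(y_t−ȳ)(y_{t+2}−ȳ) = 52.2449
γ_2 = 52.2449 / 7 = 7.464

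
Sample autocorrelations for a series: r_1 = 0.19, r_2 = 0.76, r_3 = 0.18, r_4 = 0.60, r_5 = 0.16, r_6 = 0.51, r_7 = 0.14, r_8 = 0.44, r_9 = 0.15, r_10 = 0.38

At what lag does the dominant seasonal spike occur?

2

The largest autocorrelation is r_2 = 0.76, with weaker echoes at lags 4 (0.60), 6 (0.51), 8 (0.44) and 10 (0.38); the remaining lags stay at or below 0.19.
The dominant spike at lag 2 indicates a seasonal period of 2.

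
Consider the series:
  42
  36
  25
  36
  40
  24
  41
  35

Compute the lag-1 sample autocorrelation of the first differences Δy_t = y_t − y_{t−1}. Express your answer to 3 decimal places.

First differences Δy: -6, -11, 11, 4, -16, 17, -6
Mean of differences = -1.0000
Numerator Σ(Δy_t−Δȳ)(Δy_{t+1}−Δȳ) = -445.0000
Denominator Σ(Δy_t−Δȳ)² = 868.0000
r_1(Δy) = -445.0000 / 868.0000 = -0.513

-0.513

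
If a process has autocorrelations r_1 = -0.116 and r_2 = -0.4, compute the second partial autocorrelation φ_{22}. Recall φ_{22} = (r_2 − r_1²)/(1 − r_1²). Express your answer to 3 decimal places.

-0.419

φ_{22} = (r_2 − r_1²) / (1 − r_1²)
r_1² = (-0.116)² = 0.013456
Numerator = -0.4 − 0.0135 = -0.4135; denominator = 1 − 0.0135 = 0.9865
φ_{22} = -0.4135 / 0.9865 = -0.419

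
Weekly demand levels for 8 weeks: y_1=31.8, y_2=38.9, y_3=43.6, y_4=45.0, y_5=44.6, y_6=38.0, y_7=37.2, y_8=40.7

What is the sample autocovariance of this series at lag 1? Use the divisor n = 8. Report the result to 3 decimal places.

5.085

Mean ȳ = (31.8 + 38.9 + 43.6 + 45.0 + 44.6 + 38.0 + 37.2 + 40.7)/8 = 39.9750
Σ_{t=1}^{7}(y_t−ȳ)(y_{t+1}−ȳ) = 40.6819
γ_1 = 40.6819 / 8 = 5.085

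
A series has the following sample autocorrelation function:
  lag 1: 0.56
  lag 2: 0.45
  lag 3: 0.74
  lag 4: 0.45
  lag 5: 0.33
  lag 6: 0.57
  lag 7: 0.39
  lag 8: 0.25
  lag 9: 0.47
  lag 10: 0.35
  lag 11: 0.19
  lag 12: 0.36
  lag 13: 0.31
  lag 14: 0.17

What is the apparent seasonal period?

The largest autocorrelation is r_3 = 0.74, with a weaker echo at lag 6 (0.57); the remaining lags stay at or below 0.56. The elevated value at lag 1 (0.56), dropping to 0.45 at lag 2, reflects decaying short-term dependence rather than seasonality.
The dominant spike at lag 3 indicates a seasonal period of 3.

3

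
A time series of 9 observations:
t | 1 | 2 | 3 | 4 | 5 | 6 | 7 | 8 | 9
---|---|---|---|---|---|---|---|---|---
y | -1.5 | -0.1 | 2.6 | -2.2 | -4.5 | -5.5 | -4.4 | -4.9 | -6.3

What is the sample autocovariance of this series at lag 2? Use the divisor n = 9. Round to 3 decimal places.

Mean ȳ = (-1.5 − 0.1 + 2.6 − 2.2 − 4.5 − 5.5 − 4.4 − 4.9 − 6.3)/9 = -2.9778
Σ_{t=1}^{7}(y_t−ȳ)(y_{t+2}−ȳ) = 11.7668
γ_2 = 11.7668 / 9 = 1.307

1.307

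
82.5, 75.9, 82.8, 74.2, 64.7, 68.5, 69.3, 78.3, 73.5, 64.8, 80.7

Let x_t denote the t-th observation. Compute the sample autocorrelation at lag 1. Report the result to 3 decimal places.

0.072

Mean x̄ = (82.5 + 75.9 + 82.8 + 74.2 + 64.7 + 68.5 + 69.3 + 78.3 + 73.5 + 64.8 + 80.7)/11 = 74.1091
Numerator Σ_{t=1}^{10}(x_t−x̄)(x_{t+1}−x̄) = 31.8854
Denominator Σ(x_t−x̄)² = 440.3091
r_1 = 31.8854 / 440.3091 = 0.072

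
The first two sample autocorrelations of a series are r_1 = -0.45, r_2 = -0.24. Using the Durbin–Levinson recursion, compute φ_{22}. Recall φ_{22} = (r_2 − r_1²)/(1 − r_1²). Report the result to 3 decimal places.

φ_{22} = (r_2 − r_1²) / (1 − r_1²)
r_1² = (-0.45)² = 0.2025
Numerator = -0.24 − 0.2025 = -0.4425; denominator = 1 − 0.2025 = 0.7975
φ_{22} = -0.4425 / 0.7975 = -0.555

-0.555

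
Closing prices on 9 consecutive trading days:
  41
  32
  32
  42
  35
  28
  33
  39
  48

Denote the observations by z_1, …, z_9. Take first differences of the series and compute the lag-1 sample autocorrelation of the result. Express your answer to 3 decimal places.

0.051

First differences Δz: -9, 0, 10, -7, -7, 5, 6, 9
Mean of differences = 0.8750
Numerator Σ(Δz_t−Δz̄)(Δz_{t+1}−Δz̄) = 21.1094
Denominator Σ(Δz_t−Δz̄)² = 414.8750
r_1(Δz) = 21.1094 / 414.8750 = 0.051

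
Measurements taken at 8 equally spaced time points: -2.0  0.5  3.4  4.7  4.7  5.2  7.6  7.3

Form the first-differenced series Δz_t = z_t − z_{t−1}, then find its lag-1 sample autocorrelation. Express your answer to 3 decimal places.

0.030

First differences Δz: 2.5, 2.9, 1.3, 0.0, 0.5, 2.4, -0.3
Mean of differences = 1.3286
Numerator Σ(Δz_t−Δz̄)(Δz_{t+1}−Δz̄) = 0.3020
Denominator Σ(Δz_t−Δz̄)² = 10.0943
r_1(Δz) = 0.3020 / 10.0943 = 0.030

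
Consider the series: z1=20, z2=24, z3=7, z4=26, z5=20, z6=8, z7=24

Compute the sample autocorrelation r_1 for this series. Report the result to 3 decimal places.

-0.561

Mean z̄ = (20 + 24 + 7 + 26 + 20 + 8 + 24)/7 = 18.4286
Σ(z_t−z̄)(z_{t+1}−z̄) = (8.7551) + (-63.6735) + (-86.5306) + (11.8980) + (-16.3878) + (-58.1020) = -204.0408
Denominator Σ(z_t−z̄)² = 363.7143
r_1 = -204.0408 / 363.7143 = -0.561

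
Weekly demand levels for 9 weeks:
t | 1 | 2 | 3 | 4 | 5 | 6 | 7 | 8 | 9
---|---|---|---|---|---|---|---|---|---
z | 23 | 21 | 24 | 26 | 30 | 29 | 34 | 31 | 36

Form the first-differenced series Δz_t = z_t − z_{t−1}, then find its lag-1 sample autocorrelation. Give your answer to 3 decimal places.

-0.694

First differences Δz: -2, 3, 2, 4, -1, 5, -3, 5
Mean of differences = 1.6250
Numerator Σ(Δz_t−Δz̄)(Δz_{t+1}−Δz̄) = -49.8906
Denominator Σ(Δz_t−Δz̄)² = 71.8750
r_1(Δz) = -49.8906 / 71.8750 = -0.694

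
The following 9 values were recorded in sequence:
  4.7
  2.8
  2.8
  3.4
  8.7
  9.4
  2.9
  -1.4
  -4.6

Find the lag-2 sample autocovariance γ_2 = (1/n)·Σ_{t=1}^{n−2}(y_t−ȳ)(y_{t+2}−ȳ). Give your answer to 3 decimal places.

Mean ȳ = (4.7 + 2.8 + 2.8 + 3.4 + 8.7 + 9.4 + 2.9 − 1.4 − 4.6)/9 = 3.1889
Σ_{t=1}^{7}(y_t−ȳ)(y_{t+2}−ȳ) = -29.3458
γ_2 = -29.3458 / 9 = -3.261

-3.261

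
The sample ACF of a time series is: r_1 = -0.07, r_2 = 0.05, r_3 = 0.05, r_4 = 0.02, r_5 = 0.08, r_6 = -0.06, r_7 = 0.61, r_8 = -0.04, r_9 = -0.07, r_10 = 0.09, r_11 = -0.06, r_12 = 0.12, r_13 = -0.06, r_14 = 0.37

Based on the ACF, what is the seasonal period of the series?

The largest autocorrelation is r_7 = 0.61, with a weaker echo at lag 14 (0.37); the remaining lags stay at or below 0.12.
The dominant spike at lag 7 indicates a seasonal period of 7.

7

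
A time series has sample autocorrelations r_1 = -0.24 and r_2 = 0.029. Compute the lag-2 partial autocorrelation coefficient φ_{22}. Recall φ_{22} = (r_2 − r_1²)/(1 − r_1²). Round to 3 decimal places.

-0.030

φ_{22} = (r_2 − r_1²) / (1 − r_1²)
r_1² = (-0.24)² = 0.0576
Numerator = 0.029 − 0.0576 = -0.0286; denominator = 1 − 0.0576 = 0.9424
φ_{22} = -0.0286 / 0.9424 = -0.030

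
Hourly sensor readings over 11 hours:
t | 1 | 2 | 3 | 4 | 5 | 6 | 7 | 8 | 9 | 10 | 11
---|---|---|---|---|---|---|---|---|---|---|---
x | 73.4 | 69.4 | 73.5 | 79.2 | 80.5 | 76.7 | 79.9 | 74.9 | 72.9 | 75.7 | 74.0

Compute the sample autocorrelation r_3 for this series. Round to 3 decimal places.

Mean x̄ = (73.4 + 69.4 + 73.5 + 79.2 + 80.5 + 76.7 + 79.9 + 74.9 + 72.9 + 75.7 + 74.0)/11 = 75.4636
Numerator Σ_{t=1}^{8}(x_t−x̄)(x_{t+3}−x̄) = -28.2358
Denominator Σ(x_t−x̄)² = 114.5055
r_3 = -28.2358 / 114.5055 = -0.247

-0.247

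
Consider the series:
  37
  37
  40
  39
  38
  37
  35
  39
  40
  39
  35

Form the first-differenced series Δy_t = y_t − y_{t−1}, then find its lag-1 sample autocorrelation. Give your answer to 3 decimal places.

0.007

First differences Δy: 0, 3, -1, -1, -1, -2, 4, 1, -1, -4
Mean of differences = -0.2000
Numerator Σ(Δy_t−Δȳ)(Δy_{t+1}−Δȳ) = 0.3600
Denominator Σ(Δy_t−Δȳ)² = 49.6000
r_1(Δy) = 0.3600 / 49.6000 = 0.007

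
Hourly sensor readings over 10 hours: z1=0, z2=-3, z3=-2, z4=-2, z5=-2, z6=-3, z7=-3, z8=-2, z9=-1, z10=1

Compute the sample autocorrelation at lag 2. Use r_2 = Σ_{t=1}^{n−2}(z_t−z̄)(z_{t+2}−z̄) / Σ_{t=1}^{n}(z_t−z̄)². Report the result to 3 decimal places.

-0.036

Mean z̄ = (0 − 3 − 2 − 2 − 2 − 3 − 3 − 2 − 1 + 1)/10 = -1.7000
Numerator Σ_{t=1}^{8}(z_t−z̄)(z_{t+2}−z̄) = -0.5800
Denominator Σ(z_t−z̄)² = 16.1000
r_2 = -0.5800 / 16.1000 = -0.036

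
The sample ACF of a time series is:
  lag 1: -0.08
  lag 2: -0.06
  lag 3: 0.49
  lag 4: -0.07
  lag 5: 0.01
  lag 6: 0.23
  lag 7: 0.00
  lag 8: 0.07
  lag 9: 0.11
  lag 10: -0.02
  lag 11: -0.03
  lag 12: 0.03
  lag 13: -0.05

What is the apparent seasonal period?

3

The largest autocorrelation is r_3 = 0.49, with a weaker echo at lag 6 (0.23); the remaining lags stay at or below 0.11.
The dominant spike at lag 3 indicates a seasonal period of 3.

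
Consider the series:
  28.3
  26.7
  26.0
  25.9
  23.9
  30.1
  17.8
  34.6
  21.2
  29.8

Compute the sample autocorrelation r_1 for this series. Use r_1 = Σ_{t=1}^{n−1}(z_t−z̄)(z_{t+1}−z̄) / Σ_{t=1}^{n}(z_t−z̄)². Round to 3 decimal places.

Mean z̄ = (28.3 + 26.7 + 26.0 + 25.9 + 23.9 + 30.1 + 17.8 + 34.6 + 21.2 + 29.8)/10 = 26.4300
Numerator Σ_{t=1}^{9}(z_t−z̄)(z_{t+1}−z̄) = -169.8609
Denominator Σ(z_t−z̄)² = 203.8410
r_1 = -169.8609 / 203.8410 = -0.833

-0.833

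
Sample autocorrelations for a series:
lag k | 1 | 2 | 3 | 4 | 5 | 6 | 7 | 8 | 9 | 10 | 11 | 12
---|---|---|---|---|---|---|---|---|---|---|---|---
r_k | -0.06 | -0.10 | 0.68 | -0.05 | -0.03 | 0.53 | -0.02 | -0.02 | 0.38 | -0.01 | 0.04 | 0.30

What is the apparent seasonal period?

3

The largest autocorrelation is r_3 = 0.68, with weaker echoes at lags 6 (0.53), 9 (0.38) and 12 (0.30); the remaining lags stay at or below 0.04.
The dominant spike at lag 3 indicates a seasonal period of 3.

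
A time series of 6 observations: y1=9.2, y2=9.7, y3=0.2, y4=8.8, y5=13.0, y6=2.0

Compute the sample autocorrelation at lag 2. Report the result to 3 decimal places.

-0.483

Mean ȳ = (9.2 + 9.7 + 0.2 + 8.8 + 13.0 + 2.0)/6 = 7.1500
Deviations from mean: 2.0500, 2.5500, -6.9500, 1.6500, 5.8500, -5.1500
Numerator Σ_{t=1}^{4}(y_t−ȳ)(y_{t+2}−ȳ) = -59.1950
Denominator Σ(y_t−ȳ)² = 122.4750
r_2 = -59.1950 / 122.4750 = -0.483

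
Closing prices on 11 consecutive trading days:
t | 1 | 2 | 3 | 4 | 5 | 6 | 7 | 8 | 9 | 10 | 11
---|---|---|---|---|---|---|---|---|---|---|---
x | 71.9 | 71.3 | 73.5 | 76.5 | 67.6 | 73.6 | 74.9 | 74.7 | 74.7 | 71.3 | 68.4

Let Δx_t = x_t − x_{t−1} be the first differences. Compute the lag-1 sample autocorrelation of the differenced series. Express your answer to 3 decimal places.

First differences Δx: -0.6, 2.2, 3.0, -8.9, 6.0, 1.3, -0.2, 0.0, -3.4, -2.9
Mean of differences = -0.3500
Numerator Σ(Δx_t−Δx̄)(Δx_{t+1}−Δx̄) = -57.5425
Denominator Σ(Δx_t−Δx̄)² = 149.8850
r_1(Δx) = -57.5425 / 149.8850 = -0.384

-0.384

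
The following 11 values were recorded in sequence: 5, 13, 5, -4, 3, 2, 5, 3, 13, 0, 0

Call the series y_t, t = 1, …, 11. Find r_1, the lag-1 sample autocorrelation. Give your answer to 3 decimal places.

-0.046

Mean ȳ = (5 + 13 + 5 − 4 + 3 + 2 + 5 + 3 + 13 + 0 + 0)/11 = 4.0909
Numerator Σ_{t=1}^{10}(y_t−ȳ)(y_{t+1}−ȳ) = -12.3719
Denominator Σ(y_t−ȳ)² = 266.9091
r_1 = -12.3719 / 266.9091 = -0.046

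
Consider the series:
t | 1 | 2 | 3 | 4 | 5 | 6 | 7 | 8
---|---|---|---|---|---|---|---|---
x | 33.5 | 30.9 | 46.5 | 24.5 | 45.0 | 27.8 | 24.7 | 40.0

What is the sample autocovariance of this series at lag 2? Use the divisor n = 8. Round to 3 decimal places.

Mean x̄ = (33.5 + 30.9 + 46.5 + 24.5 + 45.0 + 27.8 + 24.7 + 40.0)/8 = 34.1125
Σ_{t=1}^{6}(x_t−x̄)(x_{t+2}−x̄) = 79.1972
γ_2 = 79.1972 / 8 = 9.900

9.900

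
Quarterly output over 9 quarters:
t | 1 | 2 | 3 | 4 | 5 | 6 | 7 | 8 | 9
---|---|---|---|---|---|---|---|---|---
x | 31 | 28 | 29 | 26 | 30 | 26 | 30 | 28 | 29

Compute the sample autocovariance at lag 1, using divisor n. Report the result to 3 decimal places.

Mean x̄ = (31 + 28 + 29 + 26 + 30 + 26 + 30 + 28 + 29)/9 = 28.5556
Σ_{t=1}^{8}(x_t−x̄)(x_{t+1}−x̄) = -14.8642
γ_1 = -14.8642 / 9 = -1.652

-1.652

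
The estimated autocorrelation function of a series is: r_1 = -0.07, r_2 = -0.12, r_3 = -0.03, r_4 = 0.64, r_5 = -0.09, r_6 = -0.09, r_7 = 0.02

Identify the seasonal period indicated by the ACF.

The largest autocorrelation is r_4 = 0.64; the remaining lags stay at or below 0.02.
The dominant spike at lag 4 indicates a seasonal period of 4.

4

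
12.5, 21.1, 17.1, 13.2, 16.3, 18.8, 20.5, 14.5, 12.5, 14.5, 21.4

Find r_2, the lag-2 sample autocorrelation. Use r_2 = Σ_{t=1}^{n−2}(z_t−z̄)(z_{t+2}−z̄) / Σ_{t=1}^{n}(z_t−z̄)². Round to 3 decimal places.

-0.528

Mean z̄ = (12.5 + 21.1 + 17.1 + 13.2 + 16.3 + 18.8 + 20.5 + 14.5 + 12.5 + 14.5 + 21.4)/11 = 16.5818
Numerator Σ_{t=1}^{9}(z_t−z̄)(z_{t+2}−z̄) = -62.0907
Denominator Σ(z_t−z̄)² = 117.6764
r_2 = -62.0907 / 117.6764 = -0.528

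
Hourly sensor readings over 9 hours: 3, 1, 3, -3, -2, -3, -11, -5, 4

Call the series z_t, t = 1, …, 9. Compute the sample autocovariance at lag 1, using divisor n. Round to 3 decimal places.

Mean z̄ = (3 + 1 + 3 − 3 − 2 − 3 − 11 − 5 + 4)/9 = -1.4444
Σ_{t=1}^{8}(z_t−z̄)(z_{t+1}−z̄) = 46.0247
γ_1 = 46.0247 / 9 = 5.114

5.114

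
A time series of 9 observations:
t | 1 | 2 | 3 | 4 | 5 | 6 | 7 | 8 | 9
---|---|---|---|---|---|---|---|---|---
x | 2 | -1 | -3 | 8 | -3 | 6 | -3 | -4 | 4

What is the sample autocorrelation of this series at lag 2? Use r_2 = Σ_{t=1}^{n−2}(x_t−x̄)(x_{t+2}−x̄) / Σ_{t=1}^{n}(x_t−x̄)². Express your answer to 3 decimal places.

Mean x̄ = (2 − 1 − 3 + 8 − 3 + 6 − 3 − 4 + 4)/9 = 0.6667
Σ(x_t−x̄)(x_{t+2}−x̄) = (-4.8889) + (-12.2222) + (13.4444) + (39.1111) + (13.4444) + (-24.8889) + (-12.2222) = 11.7778
Denominator Σ(x_t−x̄)² = 160.0000
r_2 = 11.7778 / 160.0000 = 0.074

0.074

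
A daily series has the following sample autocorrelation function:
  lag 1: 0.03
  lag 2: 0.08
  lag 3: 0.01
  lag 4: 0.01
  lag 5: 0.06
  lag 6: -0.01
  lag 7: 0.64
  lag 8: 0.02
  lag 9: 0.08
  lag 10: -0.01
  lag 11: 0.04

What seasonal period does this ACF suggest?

The largest autocorrelation is r_7 = 0.64; the remaining lags stay at or below 0.08.
The dominant spike at lag 7 indicates a seasonal period of 7.

7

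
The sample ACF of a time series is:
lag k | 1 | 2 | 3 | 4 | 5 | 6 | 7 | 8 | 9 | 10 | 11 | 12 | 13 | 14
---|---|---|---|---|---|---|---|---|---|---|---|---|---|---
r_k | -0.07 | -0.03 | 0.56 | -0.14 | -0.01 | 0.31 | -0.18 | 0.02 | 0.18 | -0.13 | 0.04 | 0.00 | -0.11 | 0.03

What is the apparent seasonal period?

The largest autocorrelation is r_3 = 0.56, with weaker echoes at lags 6 (0.31) and 9 (0.18); the remaining lags stay at or below 0.04.
The dominant spike at lag 3 indicates a seasonal period of 3.

3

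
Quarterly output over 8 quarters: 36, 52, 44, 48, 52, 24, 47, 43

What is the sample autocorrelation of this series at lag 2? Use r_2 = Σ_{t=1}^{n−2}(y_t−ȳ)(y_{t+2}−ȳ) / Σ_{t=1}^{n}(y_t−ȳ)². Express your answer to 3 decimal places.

-0.018

Mean ȳ = (36 + 52 + 44 + 48 + 52 + 24 + 47 + 43)/8 = 43.2500
Deviations from mean: -7.2500, 8.7500, 0.7500, 4.7500, 8.7500, -19.2500, 3.7500, -0.2500
Σ(y_t−ȳ)(y_{t+2}−ȳ) = (-5.4375) + (41.5625) + (6.5625) + (-91.4375) + (32.8125) + (4.8125) = -11.1250
Denominator Σ(y_t−ȳ)² = 613.5000
r_2 = -11.1250 / 613.5000 = -0.018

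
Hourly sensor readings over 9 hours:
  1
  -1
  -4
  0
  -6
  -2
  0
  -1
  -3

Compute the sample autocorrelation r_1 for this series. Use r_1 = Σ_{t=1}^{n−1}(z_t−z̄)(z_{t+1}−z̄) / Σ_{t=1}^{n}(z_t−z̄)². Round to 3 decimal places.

-0.254

Mean z̄ = (1 − 1 − 4 + 0 − 6 − 2 + 0 − 1 − 3)/9 = -1.7778
Numerator Σ_{t=1}^{8}(z_t−z̄)(z_{t+1}−z̄) = -10.0494
Denominator Σ(z_t−z̄)² = 39.5556
r_1 = -10.0494 / 39.5556 = -0.254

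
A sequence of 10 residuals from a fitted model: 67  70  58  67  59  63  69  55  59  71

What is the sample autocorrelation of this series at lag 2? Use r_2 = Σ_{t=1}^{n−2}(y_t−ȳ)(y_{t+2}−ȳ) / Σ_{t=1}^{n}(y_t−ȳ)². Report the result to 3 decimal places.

Mean ȳ = (67 + 70 + 58 + 67 + 59 + 63 + 69 + 55 + 59 + 71)/10 = 63.8000
Numerator Σ_{t=1}^{8}(y_t−ȳ)(y_{t+2}−ȳ) = -79.6800
Denominator Σ(y_t−ȳ)² = 295.6000
r_2 = -79.6800 / 295.6000 = -0.270

-0.270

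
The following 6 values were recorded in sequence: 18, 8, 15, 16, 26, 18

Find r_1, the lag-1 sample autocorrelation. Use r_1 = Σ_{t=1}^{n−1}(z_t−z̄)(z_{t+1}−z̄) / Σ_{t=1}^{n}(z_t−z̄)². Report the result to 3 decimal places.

0.062

Mean z̄ = (18 + 8 + 15 + 16 + 26 + 18)/6 = 16.8333
Deviations from mean: 1.1667, -8.8333, -1.8333, -0.8333, 9.1667, 1.1667
Numerator Σ_{t=1}^{5}(z_t−z̄)(z_{t+1}−z̄) = 10.4722
Denominator Σ(z_t−z̄)² = 168.8333
r_1 = 10.4722 / 168.8333 = 0.062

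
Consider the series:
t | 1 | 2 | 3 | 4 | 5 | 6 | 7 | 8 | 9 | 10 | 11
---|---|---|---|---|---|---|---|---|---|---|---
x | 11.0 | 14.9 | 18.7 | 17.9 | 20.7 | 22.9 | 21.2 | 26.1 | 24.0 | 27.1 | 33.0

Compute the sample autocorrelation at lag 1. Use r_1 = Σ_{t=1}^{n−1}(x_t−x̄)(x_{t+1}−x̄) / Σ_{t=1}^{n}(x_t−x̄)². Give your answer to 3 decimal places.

Mean x̄ = (11.0 + 14.9 + 18.7 + 17.9 + 20.7 + 22.9 + 21.2 + 26.1 + 24.0 + 27.1 + 33.0)/11 = 21.5909
Numerator Σ_{t=1}^{10}(x_t−x̄)(x_{t+1}−x̄) = 187.7117
Denominator Σ(x_t−x̄)² = 368.2291
r_1 = 187.7117 / 368.2291 = 0.510

0.510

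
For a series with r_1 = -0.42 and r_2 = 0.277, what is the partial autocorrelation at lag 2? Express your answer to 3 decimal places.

0.122

φ_{22} = (r_2 − r_1²) / (1 − r_1²)
r_1² = (-0.42)² = 0.1764
Numerator = 0.277 − 0.1764 = 0.1006; denominator = 1 − 0.1764 = 0.8236
φ_{22} = 0.1006 / 0.8236 = 0.122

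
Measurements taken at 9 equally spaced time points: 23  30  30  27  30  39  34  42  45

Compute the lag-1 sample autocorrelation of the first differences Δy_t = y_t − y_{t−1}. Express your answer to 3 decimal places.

First differences Δy: 7, 0, -3, 3, 9, -5, 8, 3
Mean of differences = 2.7500
Numerator Σ(Δy_t−Δȳ)(Δy_{t+1}−Δȳ) = -83.5625
Denominator Σ(Δy_t−Δȳ)² = 185.5000
r_1(Δy) = -83.5625 / 185.5000 = -0.450

-0.450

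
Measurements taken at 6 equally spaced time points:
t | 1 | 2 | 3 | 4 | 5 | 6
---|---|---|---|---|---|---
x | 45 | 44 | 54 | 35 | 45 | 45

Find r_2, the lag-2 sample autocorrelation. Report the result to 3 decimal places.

Mean x̄ = (45 + 44 + 54 + 35 + 45 + 45)/6 = 44.6667
Deviations from mean: 0.3333, -0.6667, 9.3333, -9.6667, 0.3333, 0.3333
Numerator Σ_{t=1}^{4}(x_t−x̄)(x_{t+2}−x̄) = 9.4444
Denominator Σ(x_t−x̄)² = 181.3333
r_2 = 9.4444 / 181.3333 = 0.052

0.052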